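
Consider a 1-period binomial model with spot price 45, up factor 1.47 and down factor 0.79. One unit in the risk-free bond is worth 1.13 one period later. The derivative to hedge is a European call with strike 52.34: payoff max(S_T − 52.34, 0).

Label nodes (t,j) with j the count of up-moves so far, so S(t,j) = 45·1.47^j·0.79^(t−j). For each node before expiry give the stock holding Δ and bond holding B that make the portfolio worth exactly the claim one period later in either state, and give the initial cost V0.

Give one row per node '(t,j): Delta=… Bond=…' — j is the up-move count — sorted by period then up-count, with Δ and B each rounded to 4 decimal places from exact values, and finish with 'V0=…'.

The replicating-portfolio and risk-neutral prices coincide; use p* = (1.13−0.79)/(1.47−0.79) = 0.5000 for the latter.
Terminal values V(1,·): V(1,0)=0.0000, V(1,1)=13.8100
(0,0): S=45.0000. Δ = (V_up−V_dn)/(S_up−S_dn) = (13.8100−0.0000)/(66.1500−35.5500) = 0.4513. V = [p*·13.8100 + (1−p*)·0.0000]/1.13 = 6.1106. B = V − Δ·S = -14.1982.
Self-financing check: at every node Δ·S+B equals the discounted successor values.

(0,0): Delta=0.4513 Bond=-14.1982
V0=6.1106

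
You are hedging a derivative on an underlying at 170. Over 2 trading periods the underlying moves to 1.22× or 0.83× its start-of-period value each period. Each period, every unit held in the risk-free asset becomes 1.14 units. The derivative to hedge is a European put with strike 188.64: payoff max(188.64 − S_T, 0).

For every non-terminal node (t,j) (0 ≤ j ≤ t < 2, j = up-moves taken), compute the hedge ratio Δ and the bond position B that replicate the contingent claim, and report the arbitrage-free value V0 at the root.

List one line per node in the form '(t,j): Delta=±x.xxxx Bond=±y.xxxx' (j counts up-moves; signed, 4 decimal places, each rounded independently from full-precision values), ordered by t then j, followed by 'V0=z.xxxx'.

Since d<R<u, set p* = (R−d)/(u−d) = 0.7949; price each node as the discounted p*-expectation of its children.
Payoff layer (t=2): V(2,0)=71.5270, V(2,1)=16.4980, V(2,2)=0.0000
Node (1,0) S=141.1000: V=(p*·16.4980+(1−p*)·71.5270)/1.14=24.3737; Δ=(16.4980−71.5270)/(172.1420−117.1130)=-1.0000; B=V−Δ·S=165.4737
Node (1,1) S=207.4000: V=(p*·0.0000+(1−p*)·16.4980)/1.14=2.9686; Δ=(0.0000−16.4980)/(253.0280−172.1420)=-0.2040; B=V−Δ·S=45.2712
Node (0,0) S=170.0000: V=(p*·2.9686+(1−p*)·24.3737)/1.14=6.4556; Δ=(2.9686−24.3737)/(207.4000−141.1000)=-0.3229; B=V−Δ·S=61.3404
Each (Δ,B) replicates both successor values, so the strategy is self-financing and V0 is arbitrage-free.

(0,0): Delta=-0.3229 Bond=61.3404
(1,0): Delta=-1.0000 Bond=165.4737
(1,1): Delta=-0.2040 Bond=45.2712
V0=6.4556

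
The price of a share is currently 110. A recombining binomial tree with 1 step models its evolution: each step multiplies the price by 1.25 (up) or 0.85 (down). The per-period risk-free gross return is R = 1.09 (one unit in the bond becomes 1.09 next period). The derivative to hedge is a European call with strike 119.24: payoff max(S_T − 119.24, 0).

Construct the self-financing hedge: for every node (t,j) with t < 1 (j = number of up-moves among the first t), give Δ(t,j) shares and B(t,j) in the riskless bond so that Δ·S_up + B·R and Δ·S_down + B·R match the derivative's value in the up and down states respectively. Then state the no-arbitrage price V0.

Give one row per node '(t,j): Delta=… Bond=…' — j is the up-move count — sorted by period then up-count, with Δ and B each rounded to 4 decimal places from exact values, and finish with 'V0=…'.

Since d<R<u, set p* = (R−d)/(u−d) = 0.6000; price each node as the discounted p*-expectation of its children.
Terminal payoffs: V(1,0)=0.0000, V(1,1)=18.2600
(0,0): S=110.0000. Δ = (V_up−V_dn)/(S_up−S_dn) = (18.2600−0.0000)/(137.5000−93.5000) = 0.4150. V = [p*·18.2600 + (1−p*)·0.0000]/1.09 = 10.0514. B = V − Δ·S = -35.5986.
Check: Δ(0,0)·S0 + B(0,0) = 10.0514 = V0.

(0,0): Delta=0.4150 Bond=-35.5986
V0=10.0514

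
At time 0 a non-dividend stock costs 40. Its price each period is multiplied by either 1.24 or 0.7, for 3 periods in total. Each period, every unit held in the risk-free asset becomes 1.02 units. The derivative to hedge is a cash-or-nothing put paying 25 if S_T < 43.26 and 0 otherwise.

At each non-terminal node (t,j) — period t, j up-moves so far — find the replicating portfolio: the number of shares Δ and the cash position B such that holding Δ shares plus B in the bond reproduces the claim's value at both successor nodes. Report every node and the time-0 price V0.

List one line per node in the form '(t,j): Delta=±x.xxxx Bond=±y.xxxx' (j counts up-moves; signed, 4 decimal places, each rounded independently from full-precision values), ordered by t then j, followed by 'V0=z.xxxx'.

(0,0): Delta=-0.3907 Bond=34.2820
(1,0): Delta=0.0000 Bond=24.0292
(1,1): Delta=-0.5423 Bond=42.4879
(2,0): Delta=0.0000 Bond=24.5098
(2,1): Delta=0.0000 Bond=24.5098
(2,2): Delta=-0.7527 Bond=56.2818
V0=18.6557

Since d<R<u, set p* = (R−d)/(u−d) = 0.5926; price each node as the discounted p*-expectation of its children.
At expiry t=3: V(3,0)=25.0000, V(3,1)=25.0000, V(3,2)=25.0000, V(3,3)=0.0000
(2,0): S=19.6000. Δ = (V_up−V_dn)/(S_up−S_dn) = (25.0000−25.0000)/(24.3040−13.7200) = 0.0000. V = [p*·25.0000 + (1−p*)·25.0000]/1.02 = 24.5098. B = V − Δ·S = 24.5098.
(2,1): S=34.7200. Δ = (V_up−V_dn)/(S_up−S_dn) = (25.0000−25.0000)/(43.0528−24.3040) = 0.0000. V = [p*·25.0000 + (1−p*)·25.0000]/1.02 = 24.5098. B = V − Δ·S = 24.5098.
(2,2): S=61.5040. Δ = (V_up−V_dn)/(S_up−S_dn) = (0.0000−25.0000)/(76.2650−43.0528) = -0.7527. V = [p*·0.0000 + (1−p*)·25.0000]/1.02 = 9.9855. B = V − Δ·S = 56.2818.
(1,0): S=28.0000. Δ = (V_up−V_dn)/(S_up−S_dn) = (24.5098−24.5098)/(34.7200−19.6000) = 0.0000. V = [p*·24.5098 + (1−p*)·24.5098]/1.02 = 24.0292. B = V − Δ·S = 24.0292.
(1,1): S=49.6000. Δ = (V_up−V_dn)/(S_up−S_dn) = (9.9855−24.5098)/(61.5040−34.7200) = -0.5423. V = [p*·9.9855 + (1−p*)·24.5098]/1.02 = 15.5910. B = V − Δ·S = 42.4879.
(0,0): S=40.0000. Δ = (V_up−V_dn)/(S_up−S_dn) = (15.5910−24.0292)/(49.6000−28.0000) = -0.3907. V = [p*·15.5910 + (1−p*)·24.0292]/1.02 = 18.6557. B = V − Δ·S = 34.2820.
The time-0 hedge costs 18.6557, which is the no-arbitrage price.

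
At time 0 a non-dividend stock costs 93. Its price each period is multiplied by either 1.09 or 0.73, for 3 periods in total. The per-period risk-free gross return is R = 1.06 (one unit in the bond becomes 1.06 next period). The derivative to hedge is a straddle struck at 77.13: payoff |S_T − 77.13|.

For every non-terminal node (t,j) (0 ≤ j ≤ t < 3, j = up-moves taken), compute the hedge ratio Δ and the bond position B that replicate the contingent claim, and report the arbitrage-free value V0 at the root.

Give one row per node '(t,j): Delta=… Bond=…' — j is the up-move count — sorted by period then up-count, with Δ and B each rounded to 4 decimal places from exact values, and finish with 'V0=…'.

(0,0): Delta=0.8057 Bond=-45.9091
(1,0): Delta=-0.7502 Bond=56.9656
(1,1): Delta=0.9004 Bond=-58.2663
(2,0): Delta=-1.0000 Bond=72.7642
(2,1): Delta=-0.7350 Bond=59.2580
(2,2): Delta=1.0000 Bond=-72.7642
V0=29.0211

Risk-neutral probability p* = (R−d)/(u−d) = (1.06−0.73)/(1.09−0.73) = 0.9167.
Terminal payoffs: V(3,0)=40.9514, V(3,1)=23.1099, V(3,2)=3.5301, V(3,3)=43.3077
  t=2,j=0: stock 49.5597 → up 54.0201 (V=23.1099), down 36.1786 (V=40.9514). Price 23.2045; hedge Δ=-1.0000, bond B=72.7642.
  t=2,j=1: stock 74.0001 → up 80.6601 (V=3.5301), down 54.0201 (V=23.1099). Price 4.8696; hedge Δ=-0.7350, bond B=59.2580.
  t=2,j=2: stock 110.4933 → up 120.4377 (V=43.3077), down 80.6601 (V=3.5301). Price 37.7291; hedge Δ=1.0000, bond B=-72.7642.
  t=1,j=0: stock 67.8900 → up 74.0001 (V=4.8696), down 49.5597 (V=23.2045). Price 6.0354; hedge Δ=-0.7502, bond B=56.9656.
  t=1,j=1: stock 101.3700 → up 110.4933 (V=37.7291), down 74.0001 (V=4.8696). Price 33.0102; hedge Δ=0.9004, bond B=-58.2663.
  t=0,j=0: stock 93.0000 → up 101.3700 (V=33.0102), down 67.8900 (V=6.0354). Price 29.0211; hedge Δ=0.8057, bond B=-45.9091.
Each (Δ,B) replicates both successor values, so the strategy is self-financing and V0 is arbitrage-free.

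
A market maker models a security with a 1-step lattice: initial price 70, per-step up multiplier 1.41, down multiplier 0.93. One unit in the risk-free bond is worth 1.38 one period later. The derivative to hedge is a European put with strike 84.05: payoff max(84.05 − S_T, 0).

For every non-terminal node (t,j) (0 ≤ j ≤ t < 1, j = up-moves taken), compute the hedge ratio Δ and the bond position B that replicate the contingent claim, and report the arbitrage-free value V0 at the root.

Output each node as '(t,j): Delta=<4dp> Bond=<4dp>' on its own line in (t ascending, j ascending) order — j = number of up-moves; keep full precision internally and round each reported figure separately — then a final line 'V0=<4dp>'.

(0,0): Delta=-0.5640 Bond=40.3374
V0=0.8582

Risk-neutral probability p* = (R−d)/(u−d) = (1.38−0.93)/(1.41−0.93) = 0.9375.
Terminal payoffs: V(1,0)=18.9500, V(1,1)=0.0000
(0,0): S=70.0000. Δ = (V_up−V_dn)/(S_up−S_dn) = (0.0000−18.9500)/(98.7000−65.1000) = -0.5640. V = [p*·0.0000 + (1−p*)·18.9500]/1.38 = 0.8582. B = V − Δ·S = 40.3374.
Root portfolio cost Δ·70+B reproduces V0=0.8582.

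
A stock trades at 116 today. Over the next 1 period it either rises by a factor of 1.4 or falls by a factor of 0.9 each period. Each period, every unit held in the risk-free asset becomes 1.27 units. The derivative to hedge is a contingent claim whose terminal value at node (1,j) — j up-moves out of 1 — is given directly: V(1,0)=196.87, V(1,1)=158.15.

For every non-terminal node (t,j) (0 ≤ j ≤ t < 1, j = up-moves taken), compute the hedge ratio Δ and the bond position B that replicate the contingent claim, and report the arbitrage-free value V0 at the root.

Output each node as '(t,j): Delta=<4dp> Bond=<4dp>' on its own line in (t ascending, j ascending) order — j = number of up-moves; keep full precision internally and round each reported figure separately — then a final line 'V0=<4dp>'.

(0,0): Delta=-0.6676 Bond=209.8945
V0=132.4545

Under the risk-neutral measure, an up-move has probability p* = (R−d)/(u−d) = 0.7400 and values discount at R = 1.27.
Payoff layer (t=1): V(1,0)=196.8700, V(1,1)=158.1500
  t=0,j=0: stock 116.0000 → up 162.4000 (V=158.1500), down 104.4000 (V=196.8700). Price 132.4545; hedge Δ=-0.6676, bond B=209.8945.
The time-0 hedge costs 132.4545, which is the no-arbitrage price.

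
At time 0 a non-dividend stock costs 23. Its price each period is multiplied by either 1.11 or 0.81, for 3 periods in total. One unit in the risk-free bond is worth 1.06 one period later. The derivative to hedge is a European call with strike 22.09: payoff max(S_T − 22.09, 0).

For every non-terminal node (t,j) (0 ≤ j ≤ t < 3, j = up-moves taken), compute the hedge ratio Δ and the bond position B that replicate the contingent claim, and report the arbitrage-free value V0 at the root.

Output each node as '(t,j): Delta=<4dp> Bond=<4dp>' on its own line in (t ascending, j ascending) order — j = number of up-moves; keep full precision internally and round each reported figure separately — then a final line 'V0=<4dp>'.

(0,0): Delta=0.7925 Bond=-13.4241
(1,0): Delta=0.1215 Bond=-1.7302
(1,1): Delta=0.8904 Bond=-16.7294
(2,0): Delta=0.0000 Bond=0.0000
(2,1): Delta=0.1393 Bond=-2.2008
(2,2): Delta=1.0000 Bond=-20.8396
V0=4.8025

Risk-neutral probability p* = (R−d)/(u−d) = (1.06−0.81)/(1.11−0.81) = 0.8333.
Payoff layer (t=3): V(3,0)=0.0000, V(3,1)=0.0000, V(3,2)=0.8640, V(3,3)=9.3655
  t=2,j=0: stock 15.0903 → up 16.7502 (V=0.0000), down 12.2231 (V=0.0000). Price 0.0000; hedge Δ=0.0000, bond B=0.0000.
  t=2,j=1: stock 20.6793 → up 22.9540 (V=0.8640), down 16.7502 (V=0.0000). Price 0.6793; hedge Δ=0.1393, bond B=-2.2008.
  t=2,j=2: stock 28.3383 → up 31.4555 (V=9.3655), down 22.9540 (V=0.8640). Price 7.4987; hedge Δ=1.0000, bond B=-20.8396.
  t=1,j=0: stock 18.6300 → up 20.6793 (V=0.6793), down 15.0903 (V=0.0000). Price 0.5340; hedge Δ=0.1215, bond B=-1.7302.
  t=1,j=1: stock 25.5300 → up 28.3383 (V=7.4987), down 20.6793 (V=0.6793). Price 6.0020; hedge Δ=0.8904, bond B=-16.7294.
  t=0,j=0: stock 23.0000 → up 25.5300 (V=6.0020), down 18.6300 (V=0.5340). Price 4.8025; hedge Δ=0.7925, bond B=-13.4241.
Root portfolio cost Δ·23+B reproduces V0=4.8025.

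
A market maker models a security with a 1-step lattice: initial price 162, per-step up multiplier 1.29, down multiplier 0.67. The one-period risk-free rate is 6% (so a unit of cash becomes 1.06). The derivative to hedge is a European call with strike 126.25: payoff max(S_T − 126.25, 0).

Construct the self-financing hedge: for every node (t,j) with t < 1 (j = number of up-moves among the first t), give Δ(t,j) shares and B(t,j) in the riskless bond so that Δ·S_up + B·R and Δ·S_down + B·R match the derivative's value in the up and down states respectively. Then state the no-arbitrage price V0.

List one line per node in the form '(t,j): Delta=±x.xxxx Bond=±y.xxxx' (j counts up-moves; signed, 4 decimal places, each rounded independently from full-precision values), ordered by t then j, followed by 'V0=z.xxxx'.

Since d<R<u, set p* = (R−d)/(u−d) = 0.6290; price each node as the discounted p*-expectation of its children.
Terminal payoffs: V(1,0)=0.0000, V(1,1)=82.7300
  t=0,j=0: stock 162.0000 → up 208.9800 (V=82.7300), down 108.5400 (V=0.0000). Price 49.0942; hedge Δ=0.8237, bond B=-84.3413.
Each (Δ,B) replicates both successor values, so the strategy is self-financing and V0 is arbitrage-free.

(0,0): Delta=0.8237 Bond=-84.3413
V0=49.0942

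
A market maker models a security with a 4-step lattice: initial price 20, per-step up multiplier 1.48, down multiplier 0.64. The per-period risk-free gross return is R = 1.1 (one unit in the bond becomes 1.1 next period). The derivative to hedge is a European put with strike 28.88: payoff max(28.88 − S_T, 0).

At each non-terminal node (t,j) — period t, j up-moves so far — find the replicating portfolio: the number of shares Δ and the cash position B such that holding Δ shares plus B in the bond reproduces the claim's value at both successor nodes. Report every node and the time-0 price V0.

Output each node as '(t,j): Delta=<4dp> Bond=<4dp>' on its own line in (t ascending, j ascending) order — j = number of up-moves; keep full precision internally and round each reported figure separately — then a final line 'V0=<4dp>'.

(0,0): Delta=-0.3704 Bond=13.8143
(1,0): Delta=-0.7092 Bond=19.5324
(1,1): Delta=-0.2494 Bond=11.6132
(2,0): Delta=-1.0000 Bond=23.8678
(2,1): Delta=-0.6053 Bond=19.5179
(2,2): Delta=-0.1222 Bond=7.2039
(3,0): Delta=-1.0000 Bond=26.2545
(3,1): Delta=-1.0000 Bond=26.2545
(3,2): Delta=-0.4644 Bond=17.5169
(3,3): Delta=0.0000 Bond=0.0000
V0=6.4061

No-arbitrage ⇒ martingale measure with p* = (R−d)/(u−d) = 0.5476.
At expiry t=4: V(4,0)=25.5246, V(4,1)=21.1205, V(4,2)=10.9362, V(4,3)=0.0000, V(4,4)=0.0000
  t=3,j=0: stock 5.2429 → up 7.7595 (V=21.1205), down 3.3554 (V=25.5246). Price 21.0117; hedge Δ=-1.0000, bond B=26.2545.
  t=3,j=1: stock 12.1242 → up 17.9438 (V=10.9362), down 7.7595 (V=21.1205). Price 14.1304; hedge Δ=-1.0000, bond B=26.2545.
  t=3,j=2: stock 28.0371 → up 41.4949 (V=0.0000), down 17.9438 (V=10.9362). Price 4.4976; hedge Δ=-0.4644, bond B=17.5169.
  t=3,j=3: stock 64.8358 → up 95.9570 (V=0.0000), down 41.4949 (V=0.0000). Price 0.0000; hedge Δ=0.0000, bond B=0.0000.
  t=2,j=0: stock 8.1920 → up 12.1242 (V=14.1304), down 5.2429 (V=21.0117). Price 15.6758; hedge Δ=-1.0000, bond B=23.8678.
  t=2,j=1: stock 18.9440 → up 28.0371 (V=4.4976), down 12.1242 (V=14.1304). Price 8.0503; hedge Δ=-0.6053, bond B=19.5179.
  t=2,j=2: stock 43.8080 → up 64.8358 (V=0.0000), down 28.0371 (V=4.4976). Price 1.8497; hedge Δ=-0.1222, bond B=7.2039.
  t=1,j=0: stock 12.8000 → up 18.9440 (V=8.0503), down 8.1920 (V=15.6758). Price 10.4544; hedge Δ=-0.7092, bond B=19.5324.
  t=1,j=1: stock 29.6000 → up 43.8080 (V=1.8497), down 18.9440 (V=8.0503). Price 4.2315; hedge Δ=-0.2494, bond B=11.6132.
  t=0,j=0: stock 20.0000 → up 29.6000 (V=4.2315), down 12.8000 (V=10.4544). Price 6.4061; hedge Δ=-0.3704, bond B=13.8143.
Each (Δ,B) replicates both successor values, so the strategy is self-financing and V0 is arbitrage-free.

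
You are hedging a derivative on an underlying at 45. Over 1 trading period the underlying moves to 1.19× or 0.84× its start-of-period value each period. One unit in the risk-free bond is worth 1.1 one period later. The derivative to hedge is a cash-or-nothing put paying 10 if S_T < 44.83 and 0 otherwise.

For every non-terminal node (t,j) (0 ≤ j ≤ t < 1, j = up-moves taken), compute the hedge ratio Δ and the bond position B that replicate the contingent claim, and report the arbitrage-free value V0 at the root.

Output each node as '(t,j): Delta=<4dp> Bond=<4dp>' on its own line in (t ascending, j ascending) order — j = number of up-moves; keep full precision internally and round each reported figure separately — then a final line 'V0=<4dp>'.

Under the risk-neutral measure, an up-move has probability p* = (R−d)/(u−d) = 0.7429 and values discount at R = 1.1.
Payoff layer (t=1): V(1,0)=10.0000, V(1,1)=0.0000
  t=0,j=0: stock 45.0000 → up 53.5500 (V=0.0000), down 37.8000 (V=10.0000). Price 2.3377; hedge Δ=-0.6349, bond B=30.9091.
The time-0 hedge costs 2.3377, which is the no-arbitrage price.

(0,0): Delta=-0.6349 Bond=30.9091
V0=2.3377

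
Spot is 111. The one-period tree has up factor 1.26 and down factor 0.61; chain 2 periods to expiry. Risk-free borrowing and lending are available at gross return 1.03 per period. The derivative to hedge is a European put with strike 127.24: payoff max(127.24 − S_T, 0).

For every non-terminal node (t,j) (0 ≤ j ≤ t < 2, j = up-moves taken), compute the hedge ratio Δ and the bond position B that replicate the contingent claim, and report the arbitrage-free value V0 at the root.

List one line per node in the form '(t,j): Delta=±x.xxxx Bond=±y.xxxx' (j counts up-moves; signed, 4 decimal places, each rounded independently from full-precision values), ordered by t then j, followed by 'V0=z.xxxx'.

(0,0): Delta=-0.5741 Bond=91.9378
(1,0): Delta=-1.0000 Bond=123.5340
(1,1): Delta=-0.4612 Bond=78.9037
V0=28.2133

Under the risk-neutral measure, an up-move has probability p* = (R−d)/(u−d) = 0.6462 and values discount at R = 1.03.
Payoff layer (t=2): V(2,0)=85.9369, V(2,1)=41.9254, V(2,2)=0.0000
(1,0): S=67.7100. Δ = (V_up−V_dn)/(S_up−S_dn) = (41.9254−85.9369)/(85.3146−41.3031) = -1.0000. V = [p*·41.9254 + (1−p*)·85.9369]/1.03 = 55.8240. B = V − Δ·S = 123.5340.
(1,1): S=139.8600. Δ = (V_up−V_dn)/(S_up−S_dn) = (0.0000−41.9254)/(176.2236−85.3146) = -0.4612. V = [p*·0.0000 + (1−p*)·41.9254]/1.03 = 14.4031. B = V − Δ·S = 78.9037.
(0,0): S=111.0000. Δ = (V_up−V_dn)/(S_up−S_dn) = (14.4031−55.8240)/(139.8600−67.7100) = -0.5741. V = [p*·14.4031 + (1−p*)·55.8240]/1.03 = 28.2133. B = V − Δ·S = 91.9378.
Self-financing check: at every node Δ·S+B equals the discounted successor values.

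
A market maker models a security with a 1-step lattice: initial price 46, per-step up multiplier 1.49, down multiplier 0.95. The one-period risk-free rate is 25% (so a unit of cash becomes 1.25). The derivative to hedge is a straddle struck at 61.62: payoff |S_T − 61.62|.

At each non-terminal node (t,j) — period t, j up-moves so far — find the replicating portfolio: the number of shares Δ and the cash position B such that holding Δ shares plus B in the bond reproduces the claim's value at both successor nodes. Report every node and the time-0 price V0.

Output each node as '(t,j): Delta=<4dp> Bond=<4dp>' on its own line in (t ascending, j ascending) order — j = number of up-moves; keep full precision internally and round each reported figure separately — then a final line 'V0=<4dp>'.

Risk-neutral probability p* = (R−d)/(u−d) = (1.25−0.95)/(1.49−0.95) = 0.5556.
Terminal values V(1,·): V(1,0)=17.9200, V(1,1)=6.9200
  t=0,j=0: stock 46.0000 → up 68.5400 (V=6.9200), down 43.7000 (V=17.9200). Price 9.4471; hedge Δ=-0.4428, bond B=29.8175.
Each (Δ,B) replicates both successor values, so the strategy is self-financing and V0 is arbitrage-free.

(0,0): Delta=-0.4428 Bond=29.8175
V0=9.4471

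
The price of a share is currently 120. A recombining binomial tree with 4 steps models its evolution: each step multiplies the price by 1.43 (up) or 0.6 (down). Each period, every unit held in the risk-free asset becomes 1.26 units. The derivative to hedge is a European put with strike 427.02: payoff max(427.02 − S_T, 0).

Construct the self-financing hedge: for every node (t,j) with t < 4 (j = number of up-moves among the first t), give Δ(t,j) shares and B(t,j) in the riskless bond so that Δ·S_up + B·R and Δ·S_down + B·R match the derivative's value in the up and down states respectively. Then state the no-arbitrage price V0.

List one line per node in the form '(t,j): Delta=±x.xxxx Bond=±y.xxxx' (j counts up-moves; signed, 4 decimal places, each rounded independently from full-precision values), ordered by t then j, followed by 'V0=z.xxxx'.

(0,0): Delta=-0.8113 Bond=158.6376
(1,0): Delta=-1.0000 Bond=213.4699
(1,1): Delta=-0.7909 Bond=196.3838
(2,0): Delta=-1.0000 Bond=268.9720
(2,1): Delta=-1.0000 Bond=268.9720
(2,2): Delta=-0.7683 Bond=241.8983
(3,0): Delta=-1.0000 Bond=338.9048
(3,1): Delta=-1.0000 Bond=338.9048
(3,2): Delta=-1.0000 Bond=338.9048
(3,3): Delta=-0.7433 Bond=296.0052
V0=61.2818

The replicating-portfolio and risk-neutral prices coincide; use p* = (1.26−0.6)/(1.43−0.6) = 0.7952 for the latter.
Payoff layer (t=4): V(4,0)=411.4680, V(4,1)=389.9544, V(4,2)=338.6803, V(4,3)=216.4771, V(4,4)=0.0000
(3,0): S=25.9200. Δ = (V_up−V_dn)/(S_up−S_dn) = (389.9544−411.4680)/(37.0656−15.5520) = -1.0000. V = [p*·389.9544 + (1−p*)·411.4680]/1.26 = 312.9848. B = V − Δ·S = 338.9048.
(3,1): S=61.7760. Δ = (V_up−V_dn)/(S_up−S_dn) = (338.6803−389.9544)/(88.3397−37.0656) = -1.0000. V = [p*·338.6803 + (1−p*)·389.9544]/1.26 = 277.1288. B = V − Δ·S = 338.9048.
(3,2): S=147.2328. Δ = (V_up−V_dn)/(S_up−S_dn) = (216.4771−338.6803)/(210.5429−88.3397) = -1.0000. V = [p*·216.4771 + (1−p*)·338.6803]/1.26 = 191.6720. B = V − Δ·S = 338.9048.
(3,3): S=350.9048. Δ = (V_up−V_dn)/(S_up−S_dn) = (0.0000−216.4771)/(501.7939−210.5429) = -0.7433. V = [p*·0.0000 + (1−p*)·216.4771]/1.26 = 35.1894. B = V − Δ·S = 296.0052.
(2,0): S=43.2000. Δ = (V_up−V_dn)/(S_up−S_dn) = (277.1288−312.9848)/(61.7760−25.9200) = -1.0000. V = [p*·277.1288 + (1−p*)·312.9848]/1.26 = 225.7720. B = V − Δ·S = 268.9720.
(2,1): S=102.9600. Δ = (V_up−V_dn)/(S_up−S_dn) = (191.6720−277.1288)/(147.2328−61.7760) = -1.0000. V = [p*·191.6720 + (1−p*)·277.1288]/1.26 = 166.0120. B = V − Δ·S = 268.9720.
(2,2): S=245.3880. Δ = (V_up−V_dn)/(S_up−S_dn) = (35.1894−191.6720)/(350.9048−147.2328) = -0.7683. V = [p*·35.1894 + (1−p*)·191.6720]/1.26 = 53.3651. B = V − Δ·S = 241.8983.
(1,0): S=72.0000. Δ = (V_up−V_dn)/(S_up−S_dn) = (166.0120−225.7720)/(102.9600−43.2000) = -1.0000. V = [p*·166.0120 + (1−p*)·225.7720]/1.26 = 141.4699. B = V − Δ·S = 213.4699.
(1,1): S=171.6000. Δ = (V_up−V_dn)/(S_up−S_dn) = (53.3651−166.0120)/(245.3880−102.9600) = -0.7909. V = [p*·53.3651 + (1−p*)·166.0120]/1.26 = 60.6646. B = V − Δ·S = 196.3838.
(0,0): S=120.0000. Δ = (V_up−V_dn)/(S_up−S_dn) = (60.6646−141.4699)/(171.6000−72.0000) = -0.8113. V = [p*·60.6646 + (1−p*)·141.4699]/1.26 = 61.2818. B = V − Δ·S = 158.6376.
The time-0 hedge costs 61.2818, which is the no-arbitrage price.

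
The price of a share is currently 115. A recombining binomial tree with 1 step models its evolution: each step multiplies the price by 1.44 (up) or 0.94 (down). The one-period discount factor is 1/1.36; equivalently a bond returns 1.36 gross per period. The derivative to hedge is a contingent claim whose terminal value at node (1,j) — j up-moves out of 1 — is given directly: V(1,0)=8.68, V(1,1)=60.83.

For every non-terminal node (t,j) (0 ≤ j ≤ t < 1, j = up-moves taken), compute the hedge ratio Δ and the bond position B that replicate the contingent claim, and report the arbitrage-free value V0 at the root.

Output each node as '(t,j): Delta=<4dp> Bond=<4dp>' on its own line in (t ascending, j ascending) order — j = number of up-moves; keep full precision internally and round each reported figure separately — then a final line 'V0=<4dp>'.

Risk-neutral probability p* = (R−d)/(u−d) = (1.36−0.94)/(1.44−0.94) = 0.8400.
At expiry t=1: V(1,0)=8.6800, V(1,1)=60.8300
  t=0,j=0: stock 115.0000 → up 165.6000 (V=60.8300), down 108.1000 (V=8.6800). Price 38.5926; hedge Δ=0.9070, bond B=-65.7074.
Root portfolio cost Δ·115+B reproduces V0=38.5926.

(0,0): Delta=0.9070 Bond=-65.7074
V0=38.5926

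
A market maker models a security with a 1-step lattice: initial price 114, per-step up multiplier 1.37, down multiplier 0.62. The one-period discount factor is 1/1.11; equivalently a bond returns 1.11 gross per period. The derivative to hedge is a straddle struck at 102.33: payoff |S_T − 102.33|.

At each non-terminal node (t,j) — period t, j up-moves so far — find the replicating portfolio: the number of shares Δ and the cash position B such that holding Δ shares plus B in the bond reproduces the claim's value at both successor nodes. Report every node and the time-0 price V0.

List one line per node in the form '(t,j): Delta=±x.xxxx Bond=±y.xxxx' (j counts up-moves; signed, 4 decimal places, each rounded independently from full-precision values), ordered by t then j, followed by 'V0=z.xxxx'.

(0,0): Delta=0.2596 Bond=11.9802
V0=41.5802

Risk-neutral probability p* = (R−d)/(u−d) = (1.11−0.62)/(1.37−0.62) = 0.6533.
At expiry t=1: V(1,0)=31.6500, V(1,1)=53.8500
  t=0,j=0: stock 114.0000 → up 156.1800 (V=53.8500), down 70.6800 (V=31.6500). Price 41.5802; hedge Δ=0.2596, bond B=11.9802.
Self-financing check: at every node Δ·S+B equals the discounted successor values.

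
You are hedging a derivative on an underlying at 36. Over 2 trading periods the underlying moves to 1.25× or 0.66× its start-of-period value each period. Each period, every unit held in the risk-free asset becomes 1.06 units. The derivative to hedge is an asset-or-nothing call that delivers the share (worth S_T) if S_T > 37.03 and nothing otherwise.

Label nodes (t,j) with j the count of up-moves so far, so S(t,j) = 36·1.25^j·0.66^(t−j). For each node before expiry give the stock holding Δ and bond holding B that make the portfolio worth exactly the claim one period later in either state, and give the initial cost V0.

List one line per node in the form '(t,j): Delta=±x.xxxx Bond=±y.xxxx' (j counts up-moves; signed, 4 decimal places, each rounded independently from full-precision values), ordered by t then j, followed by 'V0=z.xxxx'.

(0,0): Delta=1.6938 Bond=-37.9674
(1,0): Delta=0.0000 Bond=0.0000
(1,1): Delta=2.1186 Bond=-59.3620
V0=23.0105

Since d<R<u, set p* = (R−d)/(u−d) = 0.6780; price each node as the discounted p*-expectation of its children.
At expiry t=2: V(2,0)=0.0000, V(2,1)=0.0000, V(2,2)=56.2500
Node (1,0) S=23.7600: V=(p*·0.0000+(1−p*)·0.0000)/1.06=0.0000; Δ=(0.0000−0.0000)/(29.7000−15.6816)=0.0000; B=V−Δ·S=0.0000
Node (1,1) S=45.0000: V=(p*·56.2500+(1−p*)·0.0000)/1.06=35.9770; Δ=(56.2500−0.0000)/(56.2500−29.7000)=2.1186; B=V−Δ·S=-59.3620
Node (0,0) S=36.0000: V=(p*·35.9770+(1−p*)·0.0000)/1.06=23.0105; Δ=(35.9770−0.0000)/(45.0000−23.7600)=1.6938; B=V−Δ·S=-37.9674
Each (Δ,B) replicates both successor values, so the strategy is self-financing and V0 is arbitrage-free.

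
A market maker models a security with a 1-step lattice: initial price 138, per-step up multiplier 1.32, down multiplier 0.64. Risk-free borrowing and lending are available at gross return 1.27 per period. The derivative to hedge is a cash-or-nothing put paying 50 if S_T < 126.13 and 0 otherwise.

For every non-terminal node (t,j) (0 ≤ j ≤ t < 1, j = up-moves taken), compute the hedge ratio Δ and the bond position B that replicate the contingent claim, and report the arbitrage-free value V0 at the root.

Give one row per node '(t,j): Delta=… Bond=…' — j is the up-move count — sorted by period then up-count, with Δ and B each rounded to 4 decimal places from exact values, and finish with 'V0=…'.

The replicating-portfolio and risk-neutral prices coincide; use p* = (1.27−0.64)/(1.32−0.64) = 0.9265 for the latter.
Terminal payoffs: V(1,0)=50.0000, V(1,1)=0.0000
Node (0,0) S=138.0000: V=(p*·0.0000+(1−p*)·50.0000)/1.27=2.8949; Δ=(0.0000−50.0000)/(182.1600−88.3200)=-0.5328; B=V−Δ·S=76.4243
Root portfolio cost Δ·138+B reproduces V0=2.8949.

(0,0): Delta=-0.5328 Bond=76.4243
V0=2.8949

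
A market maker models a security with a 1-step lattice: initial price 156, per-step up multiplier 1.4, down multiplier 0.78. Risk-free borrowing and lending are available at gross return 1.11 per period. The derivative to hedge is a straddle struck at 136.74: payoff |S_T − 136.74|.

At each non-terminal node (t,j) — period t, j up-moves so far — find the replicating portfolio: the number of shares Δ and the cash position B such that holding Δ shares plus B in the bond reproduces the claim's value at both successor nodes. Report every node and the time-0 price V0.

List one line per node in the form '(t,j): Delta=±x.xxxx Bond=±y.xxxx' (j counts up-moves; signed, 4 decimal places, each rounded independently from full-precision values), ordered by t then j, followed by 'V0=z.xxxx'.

(0,0): Delta=0.6886 Bond=-61.9163
V0=45.5031

Since d<R<u, set p* = (R−d)/(u−d) = 0.5323; price each node as the discounted p*-expectation of its children.
Payoff layer (t=1): V(1,0)=15.0600, V(1,1)=81.6600
  t=0,j=0: stock 156.0000 → up 218.4000 (V=81.6600), down 121.6800 (V=15.0600). Price 45.5031; hedge Δ=0.6886, bond B=-61.9163.
Self-financing check: at every node Δ·S+B equals the discounted successor values.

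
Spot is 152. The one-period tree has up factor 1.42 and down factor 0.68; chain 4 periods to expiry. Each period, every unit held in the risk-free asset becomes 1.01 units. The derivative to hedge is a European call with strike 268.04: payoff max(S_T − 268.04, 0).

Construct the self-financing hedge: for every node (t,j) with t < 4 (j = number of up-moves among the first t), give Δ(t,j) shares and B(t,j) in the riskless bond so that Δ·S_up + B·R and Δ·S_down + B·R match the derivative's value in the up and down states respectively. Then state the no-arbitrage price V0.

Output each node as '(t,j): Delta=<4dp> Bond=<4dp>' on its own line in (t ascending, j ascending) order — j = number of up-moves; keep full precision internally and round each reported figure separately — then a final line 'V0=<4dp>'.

The replicating-portfolio and risk-neutral prices coincide; use p* = (1.01−0.68)/(1.42−0.68) = 0.4459 for the latter.
At expiry t=4: V(4,0)=0.0000, V(4,1)=0.0000, V(4,2)=0.0000, V(4,3)=27.9094, V(4,4)=349.9721
(3,0): S=47.7937. Δ = (V_up−V_dn)/(S_up−S_dn) = (0.0000−0.0000)/(67.8670−32.4997) = 0.0000. V = [p*·0.0000 + (1−p*)·0.0000]/1.01 = 0.0000. B = V − Δ·S = 0.0000.
(3,1): S=99.8044. Δ = (V_up−V_dn)/(S_up−S_dn) = (0.0000−0.0000)/(141.7223−67.8670) = 0.0000. V = [p*·0.0000 + (1−p*)·0.0000]/1.01 = 0.0000. B = V − Δ·S = 0.0000.
(3,2): S=208.4151. Δ = (V_up−V_dn)/(S_up−S_dn) = (27.9094−0.0000)/(295.9494−141.7223) = 0.1810. V = [p*·27.9094 + (1−p*)·0.0000]/1.01 = 12.3229. B = V − Δ·S = -25.3926.
(3,3): S=435.2198. Δ = (V_up−V_dn)/(S_up−S_dn) = (349.9721−27.9094)/(618.0121−295.9494) = 1.0000. V = [p*·349.9721 + (1−p*)·27.9094]/1.01 = 169.8336. B = V − Δ·S = -265.3861.
(2,0): S=70.2848. Δ = (V_up−V_dn)/(S_up−S_dn) = (0.0000−0.0000)/(99.8044−47.7937) = 0.0000. V = [p*·0.0000 + (1−p*)·0.0000]/1.01 = 0.0000. B = V − Δ·S = 0.0000.
(2,1): S=146.7712. Δ = (V_up−V_dn)/(S_up−S_dn) = (12.3229−0.0000)/(208.4151−99.8044) = 0.1135. V = [p*·12.3229 + (1−p*)·0.0000]/1.01 = 5.4409. B = V − Δ·S = -11.2116.
(2,2): S=306.4928. Δ = (V_up−V_dn)/(S_up−S_dn) = (169.8336−12.3229)/(435.2198−208.4151) = 0.6945. V = [p*·169.8336 + (1−p*)·12.3229]/1.01 = 81.7467. B = V − Δ·S = -131.1057.
(1,0): S=103.3600. Δ = (V_up−V_dn)/(S_up−S_dn) = (5.4409−0.0000)/(146.7712−70.2848) = 0.0711. V = [p*·5.4409 + (1−p*)·0.0000]/1.01 = 2.4023. B = V − Δ·S = -4.9503.
(1,1): S=215.8400. Δ = (V_up−V_dn)/(S_up−S_dn) = (81.7467−5.4409)/(306.4928−146.7712) = 0.4777. V = [p*·81.7467 + (1−p*)·5.4409]/1.01 = 39.0784. B = V − Δ·S = -64.0375.
(0,0): S=152.0000. Δ = (V_up−V_dn)/(S_up−S_dn) = (39.0784−2.4023)/(215.8400−103.3600) = 0.3261. V = [p*·39.0784 + (1−p*)·2.4023]/1.01 = 18.5722. B = V − Δ·S = -30.9901.
Each (Δ,B) replicates both successor values, so the strategy is self-financing and V0 is arbitrage-free.

(0,0): Delta=0.3261 Bond=-30.9901
(1,0): Delta=0.0711 Bond=-4.9503
(1,1): Delta=0.4777 Bond=-64.0375
(2,0): Delta=0.0000 Bond=0.0000
(2,1): Delta=0.1135 Bond=-11.2116
(2,2): Delta=0.6945 Bond=-131.1057
(3,0): Delta=0.0000 Bond=0.0000
(3,1): Delta=0.0000 Bond=0.0000
(3,2): Delta=0.1810 Bond=-25.3926
(3,3): Delta=1.0000 Bond=-265.3861
V0=18.5722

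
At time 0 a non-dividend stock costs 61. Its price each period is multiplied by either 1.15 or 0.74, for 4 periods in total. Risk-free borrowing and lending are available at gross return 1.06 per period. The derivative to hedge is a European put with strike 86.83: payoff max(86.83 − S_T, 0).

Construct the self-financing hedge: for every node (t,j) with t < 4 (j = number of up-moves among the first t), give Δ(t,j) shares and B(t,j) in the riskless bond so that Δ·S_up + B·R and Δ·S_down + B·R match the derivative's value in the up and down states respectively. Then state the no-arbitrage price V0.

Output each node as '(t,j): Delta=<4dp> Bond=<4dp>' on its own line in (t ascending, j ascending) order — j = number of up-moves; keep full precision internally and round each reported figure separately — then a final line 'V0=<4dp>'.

Since d<R<u, set p* = (R−d)/(u−d) = 0.7805; price each node as the discounted p*-expectation of its children.
Terminal payoffs: V(4,0)=68.5382, V(4,1)=58.4035, V(4,2)=42.6537, V(4,3)=18.1777, V(4,4)=0.0000
(3,0): S=24.7187. Δ = (V_up−V_dn)/(S_up−S_dn) = (58.4035−68.5382)/(28.4265−18.2918) = -1.0000. V = [p*·58.4035 + (1−p*)·68.5382]/1.06 = 57.1964. B = V − Δ·S = 81.9151.
(3,1): S=38.4141. Δ = (V_up−V_dn)/(S_up−S_dn) = (42.6537−58.4035)/(44.1763−28.4265) = -1.0000. V = [p*·42.6537 + (1−p*)·58.4035]/1.06 = 43.5010. B = V − Δ·S = 81.9151.
(3,2): S=59.6976. Δ = (V_up−V_dn)/(S_up−S_dn) = (18.1777−42.6537)/(68.6523−44.1763) = -1.0000. V = [p*·18.1777 + (1−p*)·42.6537]/1.06 = 22.2174. B = V − Δ·S = 81.9151.
(3,3): S=92.7734. Δ = (V_up−V_dn)/(S_up−S_dn) = (0.0000−18.1777)/(106.6894−68.6523) = -0.4779. V = [p*·0.0000 + (1−p*)·18.1777]/1.06 = 3.7644. B = V − Δ·S = 48.1002.
(2,0): S=33.4036. Δ = (V_up−V_dn)/(S_up−S_dn) = (43.5010−57.1964)/(38.4141−24.7187) = -1.0000. V = [p*·43.5010 + (1−p*)·57.1964]/1.06 = 43.8748. B = V − Δ·S = 77.2784.
(2,1): S=51.9110. Δ = (V_up−V_dn)/(S_up−S_dn) = (22.2174−43.5010)/(59.6976−38.4141) = -1.0000. V = [p*·22.2174 + (1−p*)·43.5010]/1.06 = 25.3674. B = V − Δ·S = 77.2784.
(2,2): S=80.6725. Δ = (V_up−V_dn)/(S_up−S_dn) = (3.7644−22.2174)/(92.7734−59.6976) = -0.5579. V = [p*·3.7644 + (1−p*)·22.2174]/1.06 = 7.3727. B = V − Δ·S = 52.3802.
(1,0): S=45.1400. Δ = (V_up−V_dn)/(S_up−S_dn) = (25.3674−43.8748)/(51.9110−33.4036) = -1.0000. V = [p*·25.3674 + (1−p*)·43.8748]/1.06 = 27.7641. B = V − Δ·S = 72.9041.
(1,1): S=70.1500. Δ = (V_up−V_dn)/(S_up−S_dn) = (7.3727−25.3674)/(80.6725−51.9110) = -0.6257. V = [p*·7.3727 + (1−p*)·25.3674]/1.06 = 10.6818. B = V − Δ·S = 54.5714.
(0,0): S=61.0000. Δ = (V_up−V_dn)/(S_up−S_dn) = (10.6818−27.7641)/(70.1500−45.1400) = -0.6830. V = [p*·10.6818 + (1−p*)·27.7641]/1.06 = 13.6147. B = V − Δ·S = 55.2789.
Check: Δ(0,0)·S0 + B(0,0) = 13.6147 = V0.

(0,0): Delta=-0.6830 Bond=55.2789
(1,0): Delta=-1.0000 Bond=72.9041
(1,1): Delta=-0.6257 Bond=54.5714
(2,0): Delta=-1.0000 Bond=77.2784
(2,1): Delta=-1.0000 Bond=77.2784
(2,2): Delta=-0.5579 Bond=52.3802
(3,0): Delta=-1.0000 Bond=81.9151
(3,1): Delta=-1.0000 Bond=81.9151
(3,2): Delta=-1.0000 Bond=81.9151
(3,3): Delta=-0.4779 Bond=48.1002
V0=13.6147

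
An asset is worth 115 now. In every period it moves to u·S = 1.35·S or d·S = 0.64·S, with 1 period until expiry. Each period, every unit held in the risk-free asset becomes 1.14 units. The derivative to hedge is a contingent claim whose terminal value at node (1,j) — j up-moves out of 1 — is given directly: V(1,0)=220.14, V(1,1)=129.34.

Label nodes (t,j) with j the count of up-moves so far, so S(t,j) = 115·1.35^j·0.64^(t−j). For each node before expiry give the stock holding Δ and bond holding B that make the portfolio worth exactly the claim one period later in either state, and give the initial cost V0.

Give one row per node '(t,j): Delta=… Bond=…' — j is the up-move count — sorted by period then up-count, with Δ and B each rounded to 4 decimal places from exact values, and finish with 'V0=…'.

(0,0): Delta=-1.1121 Bond=264.9017
V0=137.0143

Under the risk-neutral measure, an up-move has probability p* = (R−d)/(u−d) = 0.7042 and values discount at R = 1.14.
At expiry t=1: V(1,0)=220.1400, V(1,1)=129.3400
Node (0,0) S=115.0000: V=(p*·129.3400+(1−p*)·220.1400)/1.14=137.0143; Δ=(129.3400−220.1400)/(155.2500−73.6000)=-1.1121; B=V−Δ·S=264.9017
Self-financing check: at every node Δ·S+B equals the discounted successor values.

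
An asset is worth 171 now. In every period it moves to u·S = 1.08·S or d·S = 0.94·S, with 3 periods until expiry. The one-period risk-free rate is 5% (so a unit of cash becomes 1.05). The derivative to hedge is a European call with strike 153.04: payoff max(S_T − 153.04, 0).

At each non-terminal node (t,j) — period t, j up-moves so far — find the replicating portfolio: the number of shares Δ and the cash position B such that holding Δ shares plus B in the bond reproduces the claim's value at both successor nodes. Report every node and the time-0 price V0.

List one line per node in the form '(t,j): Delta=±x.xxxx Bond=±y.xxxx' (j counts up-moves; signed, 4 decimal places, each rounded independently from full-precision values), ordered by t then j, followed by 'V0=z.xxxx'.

No-arbitrage ⇒ martingale measure with p* = (R−d)/(u−d) = 0.7857.
Terminal values V(3,·): V(3,0)=0.0000, V(3,1)=10.1432, V(3,2)=34.4471, V(3,3)=62.3708
  t=2,j=0: stock 151.0956 → up 163.1832 (V=10.1432), down 142.0299 (V=0.0000). Price 7.5902; hedge Δ=0.4795, bond B=-64.8616.
  t=2,j=1: stock 173.5992 → up 187.4871 (V=34.4471), down 163.1832 (V=10.1432). Price 27.8468; hedge Δ=1.0000, bond B=-145.7524.
  t=2,j=2: stock 199.4544 → up 215.4108 (V=62.3708), down 187.4871 (V=34.4471). Price 53.7020; hedge Δ=1.0000, bond B=-145.7524.
  t=1,j=0: stock 160.7400 → up 173.5992 (V=27.8468), down 151.0956 (V=7.5902). Price 22.3868; hedge Δ=0.9002, bond B=-122.3035.
  t=1,j=1: stock 184.6800 → up 199.4544 (V=53.7020), down 173.5992 (V=27.8468). Price 45.8682; hedge Δ=1.0000, bond B=-138.8118.
  t=0,j=0: stock 171.0000 → up 184.6800 (V=45.8682), down 160.7400 (V=22.3868). Price 38.8919; hedge Δ=0.9808, bond B=-128.8327.
Check: Δ(0,0)·S0 + B(0,0) = 38.8919 = V0.

(0,0): Delta=0.9808 Bond=-128.8327
(1,0): Delta=0.9002 Bond=-122.3035
(1,1): Delta=1.0000 Bond=-138.8118
(2,0): Delta=0.4795 Bond=-64.8616
(2,1): Delta=1.0000 Bond=-145.7524
(2,2): Delta=1.0000 Bond=-145.7524
V0=38.8919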